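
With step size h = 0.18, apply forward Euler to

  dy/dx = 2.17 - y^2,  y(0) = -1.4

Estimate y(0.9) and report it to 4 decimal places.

-0.9271

Euler: y_{n+1} = y_n + h·f(x_n, y_n).
x=0.000000, y=-1.400000: f=0.210000 → y ← -1.400000 + 0.18·0.210000 = -1.362200
x=0.180000, y=-1.362200: f=0.314411 → y ← -1.362200 + 0.18·0.314411 = -1.305606
x=0.360000, y=-1.305606: f=0.465393 → y ← -1.305606 + 0.18·0.465393 = -1.221835
x=0.540000, y=-1.221835: f=0.677119 → y ← -1.221835 + 0.18·0.677119 = -1.099954
x=0.720000, y=-1.099954: f=0.960101 → y ← -1.099954 + 0.18·0.960101 = -0.927136
y(0.9) ≈ -0.9271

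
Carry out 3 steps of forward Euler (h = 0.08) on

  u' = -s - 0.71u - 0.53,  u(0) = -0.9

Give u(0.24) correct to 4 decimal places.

-0.8941

Euler: u_{n+1} = u_n + h·f(s_n, u_n).
s=0.000000, u=-0.900000: f=0.109000 → u ← -0.900000 + 0.08·0.109000 = -0.891280
s=0.080000, u=-0.891280: f=0.022809 → u ← -0.891280 + 0.08·0.022809 = -0.889455
s=0.160000, u=-0.889455: f=-0.058487 → u ← -0.889455 + 0.08·(-0.058487) = -0.894134
u(0.24) ≈ -0.8941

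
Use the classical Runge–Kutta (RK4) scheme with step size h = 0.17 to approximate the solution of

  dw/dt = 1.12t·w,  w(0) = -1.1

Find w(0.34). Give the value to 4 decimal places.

RK4: k1 = f(t_n, w_n); k2 = f(t_n + h/2, w_n + (h/2)·k1); k3 = f(t_n + h/2, w_n + (h/2)·k2); k4 = f(t_n + h, w_n + h·k3); w_{n+1} = w_n + (h/6)·(k1 + 2k2 + 2k3 + k4).
t=0.000000, w=-1.100000:
  k1 = f(0.000000, -1.100000) = 0.000000
  k2 = f(0.085000, -1.100000) = -0.104720
  k3 = f(0.085000, -1.108901) = -0.105567
  k4 = f(0.170000, -1.117946) = -0.212857
  w ← -1.100000 + (0.17/6)·(k1 + 2k2 + 2k3 + k4) = -1.117947
t=0.170000, w=-1.117947:
  k1 = f(0.170000, -1.117947) = -0.212857
  k2 = f(0.255000, -1.136040) = -0.324453
  k3 = f(0.255000, -1.145526) = -0.327162
  k4 = f(0.340000, -1.173565) = -0.446893
  w ← -1.117947 + (0.17/6)·(k1 + 2k2 + 2k3 + k4) = -1.173565
w(0.34) ≈ -1.1736

-1.1736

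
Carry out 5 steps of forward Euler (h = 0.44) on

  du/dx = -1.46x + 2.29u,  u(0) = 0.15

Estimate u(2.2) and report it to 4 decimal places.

-2.5067

Euler: u_{n+1} = u_n + h·f(x_n, u_n).
x=0.000000, u=0.150000: f=0.343500 → u ← 0.150000 + 0.44·0.343500 = 0.301140
x=0.440000, u=0.301140: f=0.047211 → u ← 0.301140 + 0.44·0.047211 = 0.321913
x=0.880000, u=0.321913: f=-0.547620 → u ← 0.321913 + 0.44·(-0.547620) = 0.080960
x=1.320000, u=0.080960: f=-1.741802 → u ← 0.080960 + 0.44·(-1.741802) = -0.685433
x=1.760000, u=-0.685433: f=-4.139242 → u ← -0.685433 + 0.44·(-4.139242) = -2.506699
u(2.2) ≈ -2.5067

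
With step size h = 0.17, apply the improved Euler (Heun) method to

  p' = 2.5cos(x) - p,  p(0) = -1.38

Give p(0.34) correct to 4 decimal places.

Heun: k1 = f(x_n, p_n); k2 = f(x_n + h, p_n + h·k1); p_{n+1} = p_n + (h/2)·(k1 + k2).
x=0.000000, p=-1.380000:
  k1 = f(0.000000, -1.380000) = 3.880000
  k2 = f(0.170000, -0.720400) = 3.184362
  p ← -1.380000 + (0.17/2)·(3.880000 + 3.184362) = -0.779529
x=0.170000, p=-0.779529:
  k1 = f(0.170000, -0.779529) = 3.243491
  k2 = f(0.340000, -0.228136) = 2.585022
  p ← -0.779529 + (0.17/2)·(3.243491 + 2.585022) = -0.284106
p(0.34) ≈ -0.2841

-0.2841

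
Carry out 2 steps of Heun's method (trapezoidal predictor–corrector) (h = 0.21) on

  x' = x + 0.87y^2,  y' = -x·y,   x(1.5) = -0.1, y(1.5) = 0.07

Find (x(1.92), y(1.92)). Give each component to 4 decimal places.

Heun on (x,y): k1 = f(t_n, state_n); k2 = f(t_n + h, state_n + h·k1); state_{n+1} = state_n + (h/2)·(k1 + k2).
1.500000: (-0.100000, 0.070000)
  k1 = (-0.095737, 0.007000)
  predictor → (-0.120105, 0.071470)
  k2 = (-0.115661, 0.008584)
  → (-0.122197, 0.071636)
1.710000: (-0.122197, 0.071636)
  k1 = (-0.117732, 0.008754)
  predictor → (-0.146921, 0.073475)
  k2 = (-0.142224, 0.010795)
  → (-0.149492, 0.073689)
(x(1.92), y(1.92)) ≈ (-0.1495, 0.0737)

-0.1495, 0.0737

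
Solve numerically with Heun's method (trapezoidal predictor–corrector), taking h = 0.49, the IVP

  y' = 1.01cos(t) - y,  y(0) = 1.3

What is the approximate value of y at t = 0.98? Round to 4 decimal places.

Heun: k1 = f(t_n, y_n); k2 = f(t_n + h, y_n + h·k1); y_{n+1} = y_n + (h/2)·(k1 + k2).
t=0.000000, y=1.300000:
  k1 = f(0.000000, 1.300000) = -0.290000
  k2 = f(0.490000, 1.157900) = -0.266744
  y ← 1.300000 + (0.49/2)·(-0.290000 + (-0.266744)) = 1.163598
t=0.490000, y=1.163598:
  k1 = f(0.490000, 1.163598) = -0.272442
  k2 = f(0.980000, 1.030101) = -0.467509
  y ← 1.163598 + (0.49/2)·(-0.272442 + (-0.467509)) = 0.982310
y(0.98) ≈ 0.9823

0.9823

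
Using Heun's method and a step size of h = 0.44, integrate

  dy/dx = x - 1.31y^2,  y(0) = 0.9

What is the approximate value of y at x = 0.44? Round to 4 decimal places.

Heun: k1 = f(x_n, y_n); k2 = f(x_n + h, y_n + h·k1); y_{n+1} = y_n + (h/2)·(k1 + k2).
x=0.000000, y=0.900000:
  k1 = f(0.000000, 0.900000) = -1.061100
  k2 = f(0.440000, 0.433116) = 0.194258
  y ← 0.900000 + (0.44/2)·(-1.061100 + 0.194258) = 0.709295
y(0.44) ≈ 0.7093

0.7093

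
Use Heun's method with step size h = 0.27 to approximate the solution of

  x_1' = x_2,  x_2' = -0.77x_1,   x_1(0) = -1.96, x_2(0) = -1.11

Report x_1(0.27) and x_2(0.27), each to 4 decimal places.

Heun on (x_1,x_2): k1 = f(s_n, state_n); k2 = f(s_n + h, state_n + h·k1); state_{n+1} = state_n + (h/2)·(k1 + k2).
0.000000: (-1.960000, -1.110000)
  k1 = (-1.110000, 1.509200)
  predictor → (-2.259700, -0.702516)
  k2 = (-0.702516, 1.739969)
  → (-2.204690, -0.671362)
(x_1(0.27), x_2(0.27)) ≈ (-2.2047, -0.6714)

-2.2047, -0.6714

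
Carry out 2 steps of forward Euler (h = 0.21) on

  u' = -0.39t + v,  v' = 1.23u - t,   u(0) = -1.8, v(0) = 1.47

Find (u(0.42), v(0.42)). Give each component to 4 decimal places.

Euler on (u,v): u_{n+1} = u_n + h·u', v_{n+1} = v_n + h·v'.
0.000000: (-1.800000, 1.470000); f=(1.470000, -2.214000) → (-1.491300, 1.005060)
0.210000: (-1.491300, 1.005060); f=(0.923160, -2.044299) → (-1.297436, 0.575757)
(u(0.42), v(0.42)) ≈ (-1.2974, 0.5758)

-1.2974, 0.5758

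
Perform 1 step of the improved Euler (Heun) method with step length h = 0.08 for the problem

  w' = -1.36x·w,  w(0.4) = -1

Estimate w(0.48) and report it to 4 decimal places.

Heun: k1 = f(x_n, w_n); k2 = f(x_n + h, w_n + h·k1); w_{n+1} = w_n + (h/2)·(k1 + k2).
x=0.400000, w=-1.000000:
  k1 = f(0.400000, -1.000000) = 0.544000
  k2 = f(0.480000, -0.956480) = 0.624390
  w ← -1.000000 + (0.08/2)·(0.544000 + 0.624390) = -0.953264
w(0.48) ≈ -0.9533

-0.9533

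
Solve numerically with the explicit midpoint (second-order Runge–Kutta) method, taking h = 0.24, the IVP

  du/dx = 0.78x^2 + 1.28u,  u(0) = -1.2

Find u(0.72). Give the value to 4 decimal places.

-2.8673

Midpoint: k1 = f(x_n, u_n); k2 = f(x_n + h/2, u_n + (h/2)·k1); u_{n+1} = u_n + h·k2.
x=0.000000, u=-1.200000:
  k1 = f(0.000000, -1.200000) = -1.536000
  k2 = f(0.120000, -1.384320) = -1.760698
  u ← -1.200000 + 0.24·(-1.760698) = -1.622567
x=0.240000, u=-1.622567:
  k1 = f(0.240000, -1.622567) = -2.031958
  k2 = f(0.360000, -1.866402) = -2.287907
  u ← -1.622567 + 0.24·(-2.287907) = -2.171665
x=0.480000, u=-2.171665:
  k1 = f(0.480000, -2.171665) = -2.600019
  k2 = f(0.600000, -2.483667) = -2.898294
  u ← -2.171665 + 0.24·(-2.898294) = -2.867256
u(0.72) ≈ -2.8673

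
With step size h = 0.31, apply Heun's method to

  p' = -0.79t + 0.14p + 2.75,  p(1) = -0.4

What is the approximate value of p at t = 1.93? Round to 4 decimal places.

1.1354

Heun: k1 = f(t_n, p_n); k2 = f(t_n + h, p_n + h·k1); p_{n+1} = p_n + (h/2)·(k1 + k2).
t=1.000000, p=-0.400000:
  k1 = f(1.000000, -0.400000) = 1.904000
  k2 = f(1.310000, 0.190240) = 1.741734
  p ← -0.400000 + (0.31/2)·(1.904000 + 1.741734) = 0.165089
t=1.310000, p=0.165089:
  k1 = f(1.310000, 0.165089) = 1.738212
  k2 = f(1.620000, 0.703935) = 1.568751
  p ← 0.165089 + (0.31/2)·(1.738212 + 1.568751) = 0.677668
t=1.620000, p=0.677668:
  k1 = f(1.620000, 0.677668) = 1.565074
  k2 = f(1.930000, 1.162841) = 1.388098
  p ← 0.677668 + (0.31/2)·(1.565074 + 1.388098) = 1.135410
p(1.93) ≈ 1.1354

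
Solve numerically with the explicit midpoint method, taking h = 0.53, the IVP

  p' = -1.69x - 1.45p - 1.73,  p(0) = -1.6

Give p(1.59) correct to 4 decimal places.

-2.4195

Midpoint: k1 = f(x_n, p_n); k2 = f(x_n + h/2, p_n + (h/2)·k1); p_{n+1} = p_n + h·k2.
x=0.000000, p=-1.600000:
  k1 = f(0.000000, -1.600000) = 0.590000
  k2 = f(0.265000, -1.443650) = -0.084558
  p ← -1.600000 + 0.53·(-0.084558) = -1.644815
x=0.530000, p=-1.644815:
  k1 = f(0.530000, -1.644815) = -0.240718
  k2 = f(0.795000, -1.708606) = -0.596072
  p ← -1.644815 + 0.53·(-0.596072) = -1.960734
x=1.060000, p=-1.960734:
  k1 = f(1.060000, -1.960734) = -0.678336
  k2 = f(1.325000, -2.140493) = -0.865536
  p ← -1.960734 + 0.53·(-0.865536) = -2.419467
p(1.59) ≈ -2.4195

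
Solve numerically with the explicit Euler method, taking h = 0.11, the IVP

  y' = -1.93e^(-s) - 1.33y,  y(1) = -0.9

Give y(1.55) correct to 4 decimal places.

-0.6370

Euler: y_{n+1} = y_n + h·f(s_n, y_n).
s=1.000000, y=-0.900000: f=0.486993 → y ← -0.900000 + 0.11·0.486993 = -0.846431
s=1.110000, y=-0.846431: f=0.489704 → y ← -0.846431 + 0.11·0.489704 = -0.792563
s=1.220000, y=-0.792563: f=0.484315 → y ← -0.792563 + 0.11·0.484315 = -0.739289
s=1.330000, y=-0.739289: f=0.472813 → y ← -0.739289 + 0.11·0.472813 = -0.687279
s=1.440000, y=-0.687279: f=0.456811 → y ← -0.687279 + 0.11·0.456811 = -0.637030
y(1.55) ≈ -0.6370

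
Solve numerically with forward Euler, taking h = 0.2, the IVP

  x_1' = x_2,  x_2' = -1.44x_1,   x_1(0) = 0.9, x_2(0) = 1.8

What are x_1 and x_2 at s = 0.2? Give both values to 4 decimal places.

Euler on (x_1,x_2): x_1_{n+1} = x_1_n + h·x_1', x_2_{n+1} = x_2_n + h·x_2'.
0.000000: (0.900000, 1.800000); f=(1.800000, -1.296000) → (1.260000, 1.540800)
(x_1(0.2), x_2(0.2)) ≈ (1.2600, 1.5408)

1.2600, 1.5408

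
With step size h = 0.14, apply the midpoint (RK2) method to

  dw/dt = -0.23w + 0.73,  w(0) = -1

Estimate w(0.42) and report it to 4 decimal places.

-0.6157

Midpoint: k1 = f(t_n, w_n); k2 = f(t_n + h/2, w_n + (h/2)·k1); w_{n+1} = w_n + h·k2.
t=0.000000, w=-1.000000:
  k1 = f(0.000000, -1.000000) = 0.960000
  k2 = f(0.070000, -0.932800) = 0.944544
  w ← -1.000000 + 0.14·0.944544 = -0.867764
t=0.140000, w=-0.867764:
  k1 = f(0.140000, -0.867764) = 0.929586
  k2 = f(0.210000, -0.802693) = 0.914619
  w ← -0.867764 + 0.14·0.914619 = -0.739717
t=0.280000, w=-0.739717:
  k1 = f(0.280000, -0.739717) = 0.900135
  k2 = f(0.350000, -0.676708) = 0.885643
  w ← -0.739717 + 0.14·0.885643 = -0.615727
w(0.42) ≈ -0.6157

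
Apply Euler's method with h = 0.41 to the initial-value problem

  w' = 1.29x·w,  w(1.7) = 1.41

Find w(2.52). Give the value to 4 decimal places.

5.6661

Euler: w_{n+1} = w_n + h·f(x_n, w_n).
x=1.700000, w=1.410000: f=3.092130 → w ← 1.410000 + 0.41·3.092130 = 2.677773
x=2.110000, w=2.677773: f=7.288631 → w ← 2.677773 + 0.41·7.288631 = 5.666112
w(2.52) ≈ 5.6661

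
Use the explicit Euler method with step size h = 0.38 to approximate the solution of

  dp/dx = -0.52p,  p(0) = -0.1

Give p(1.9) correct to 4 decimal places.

Euler: p_{n+1} = p_n + h·f(x_n, p_n).
x=0.000000, p=-0.100000: f=0.052000 → p ← -0.100000 + 0.38·0.052000 = -0.080240
x=0.380000, p=-0.080240: f=0.041725 → p ← -0.080240 + 0.38·0.041725 = -0.064385
x=0.760000, p=-0.064385: f=0.033480 → p ← -0.064385 + 0.38·0.033480 = -0.051662
x=1.140000, p=-0.051662: f=0.026864 → p ← -0.051662 + 0.38·0.026864 = -0.041454
x=1.520000, p=-0.041454: f=0.021556 → p ← -0.041454 + 0.38·0.021556 = -0.033262
p(1.9) ≈ -0.0333

-0.0333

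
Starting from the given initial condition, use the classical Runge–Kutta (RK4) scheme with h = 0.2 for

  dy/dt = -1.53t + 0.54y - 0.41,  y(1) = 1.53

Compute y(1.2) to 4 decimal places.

1.2630

RK4: k1 = f(t_n, y_n); k2 = f(t_n + h/2, y_n + (h/2)·k1); k3 = f(t_n + h/2, y_n + (h/2)·k2); k4 = f(t_n + h, y_n + h·k3); y_{n+1} = y_n + (h/6)·(k1 + 2k2 + 2k3 + k4).
t=1.000000, y=1.530000:
  k1 = f(1.000000, 1.530000) = -1.113800
  k2 = f(1.100000, 1.418620) = -1.326945
  k3 = f(1.100000, 1.397305) = -1.338455
  k4 = f(1.200000, 1.262309) = -1.564353
  y ← 1.530000 + (0.2/6)·(k1 + 2k2 + 2k3 + k4) = 1.263035
y(1.2) ≈ 1.2630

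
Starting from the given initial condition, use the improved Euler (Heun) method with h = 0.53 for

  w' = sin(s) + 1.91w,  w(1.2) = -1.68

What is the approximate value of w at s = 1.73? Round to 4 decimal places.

Heun: k1 = f(s_n, w_n); k2 = f(s_n + h, w_n + h·k1); w_{n+1} = w_n + (h/2)·(k1 + k2).
s=1.200000, w=-1.680000:
  k1 = f(1.200000, -1.680000) = -2.276761
  k2 = f(1.730000, -2.886683) = -4.526211
  w ← -1.680000 + (0.53/2)·(-2.276761 + (-4.526211)) = -3.482788
w(1.73) ≈ -3.4828

-3.4828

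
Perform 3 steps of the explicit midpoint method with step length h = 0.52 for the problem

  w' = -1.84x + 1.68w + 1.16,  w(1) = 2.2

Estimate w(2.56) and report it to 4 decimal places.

Midpoint: k1 = f(x_n, w_n); k2 = f(x_n + h/2, w_n + (h/2)·k1); w_{n+1} = w_n + h·k2.
x=1.000000, w=2.200000:
  k1 = f(1.000000, 2.200000) = 3.016000
  k2 = f(1.260000, 2.984160) = 3.854989
  w ← 2.200000 + 0.52·3.854989 = 4.204594
x=1.520000, w=4.204594:
  k1 = f(1.520000, 4.204594) = 5.426918
  k2 = f(1.780000, 5.615593) = 7.318996
  w ← 4.204594 + 0.52·7.318996 = 8.010472
x=2.040000, w=8.010472:
  k1 = f(2.040000, 8.010472) = 10.863993
  k2 = f(2.300000, 10.835110) = 15.130985
  w ← 8.010472 + 0.52·15.130985 = 15.878585
w(2.56) ≈ 15.8786

15.8786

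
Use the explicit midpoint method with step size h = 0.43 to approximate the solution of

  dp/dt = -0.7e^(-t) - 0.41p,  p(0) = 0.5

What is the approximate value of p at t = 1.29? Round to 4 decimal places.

Midpoint: k1 = f(t_n, p_n); k2 = f(t_n + h/2, p_n + (h/2)·k1); p_{n+1} = p_n + h·k2.
t=0.000000, p=0.500000:
  k1 = f(0.000000, 0.500000) = -0.905000
  k2 = f(0.215000, 0.305425) = -0.689803
  p ← 0.500000 + 0.43·(-0.689803) = 0.203385
t=0.430000, p=0.203385:
  k1 = f(0.430000, 0.203385) = -0.538744
  k2 = f(0.645000, 0.087555) = -0.403161
  p ← 0.203385 + 0.43·(-0.403161) = 0.030025
t=0.860000, p=0.030025:
  k1 = f(0.860000, 0.030025) = -0.308524
  k2 = f(1.075000, -0.036307) = -0.224022
  p ← 0.030025 + 0.43·(-0.224022) = -0.066304
p(1.29) ≈ -0.0663

-0.0663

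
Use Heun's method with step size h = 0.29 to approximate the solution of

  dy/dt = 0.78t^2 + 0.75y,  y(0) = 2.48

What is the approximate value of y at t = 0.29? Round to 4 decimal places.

Heun: k1 = f(t_n, y_n); k2 = f(t_n + h, y_n + h·k1); y_{n+1} = y_n + (h/2)·(k1 + k2).
t=0.000000, y=2.480000:
  k1 = f(0.000000, 2.480000) = 1.860000
  k2 = f(0.290000, 3.019400) = 2.330148
  y ← 2.480000 + (0.29/2)·(1.860000 + 2.330148) = 3.087571
y(0.29) ≈ 3.0876

3.0876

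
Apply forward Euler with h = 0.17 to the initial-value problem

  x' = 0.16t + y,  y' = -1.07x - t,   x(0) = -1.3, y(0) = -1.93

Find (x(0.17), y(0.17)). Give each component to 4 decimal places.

Euler on (x,y): x_{n+1} = x_n + h·x', y_{n+1} = y_n + h·y'.
0.000000: (-1.300000, -1.930000); f=(-1.930000, 1.391000) → (-1.628100, -1.693530)
(x(0.17), y(0.17)) ≈ (-1.6281, -1.6935)

-1.6281, -1.6935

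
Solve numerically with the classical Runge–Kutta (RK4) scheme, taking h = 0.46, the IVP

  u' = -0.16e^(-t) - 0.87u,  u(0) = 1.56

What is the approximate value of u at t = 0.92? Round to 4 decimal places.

0.6386

RK4: k1 = f(t_n, u_n); k2 = f(t_n + h/2, u_n + (h/2)·k1); k3 = f(t_n + h/2, u_n + (h/2)·k2); k4 = f(t_n + h, u_n + h·k3); u_{n+1} = u_n + (h/6)·(k1 + 2k2 + 2k3 + k4).
t=0.000000, u=1.560000:
  k1 = f(0.000000, 1.560000) = -1.517200
  k2 = f(0.230000, 1.211044) = -1.180734
  k3 = f(0.230000, 1.288431) = -1.248061
  k4 = f(0.460000, 0.985892) = -0.958732
  u ← 1.560000 + (0.46/6)·(k1 + 2k2 + 2k3 + k4) = 0.997763
t=0.460000, u=0.997763:
  k1 = f(0.460000, 0.997763) = -0.969060
  k2 = f(0.690000, 0.774880) = -0.754398
  k3 = f(0.690000, 0.824252) = -0.797351
  k4 = f(0.920000, 0.630982) = -0.612717
  u ← 0.997763 + (0.46/6)·(k1 + 2k2 + 2k3 + k4) = 0.638559
u(0.92) ≈ 0.6386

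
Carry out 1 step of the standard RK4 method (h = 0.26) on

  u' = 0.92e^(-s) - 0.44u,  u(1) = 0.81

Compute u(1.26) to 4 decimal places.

RK4: k1 = f(s_n, u_n); k2 = f(s_n + h/2, u_n + (h/2)·k1); k3 = f(s_n + h/2, u_n + (h/2)·k2); k4 = f(s_n + h, u_n + h·k3); u_{n+1} = u_n + (h/6)·(k1 + 2k2 + 2k3 + k4).
s=1.000000, u=0.810000:
  k1 = f(1.000000, 0.810000) = -0.017951
  k2 = f(1.130000, 0.807666) = -0.058183
  k3 = f(1.130000, 0.802436) = -0.055881
  k4 = f(1.260000, 0.795471) = -0.089045
  u ← 0.810000 + (0.26/6)·(k1 + 2k2 + 2k3 + k4) = 0.795478
u(1.26) ≈ 0.7955

0.7955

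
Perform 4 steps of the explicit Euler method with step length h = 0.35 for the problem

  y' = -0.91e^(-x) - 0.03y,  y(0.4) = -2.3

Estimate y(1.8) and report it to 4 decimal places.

-2.7387

Euler: y_{n+1} = y_n + h·f(x_n, y_n).
x=0.400000, y=-2.300000: f=-0.540991 → y ← -2.300000 + 0.35·(-0.540991) = -2.489347
x=0.750000, y=-2.489347: f=-0.355173 → y ← -2.489347 + 0.35·(-0.355173) = -2.613658
x=1.100000, y=-2.613658: f=-0.224503 → y ← -2.613658 + 0.35·(-0.224503) = -2.692234
x=1.450000, y=-2.692234: f=-0.132692 → y ← -2.692234 + 0.35·(-0.132692) = -2.738676
y(1.8) ≈ -2.7387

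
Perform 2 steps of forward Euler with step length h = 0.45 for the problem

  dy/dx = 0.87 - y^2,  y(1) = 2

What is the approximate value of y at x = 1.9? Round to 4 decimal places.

0.8256

Euler: y_{n+1} = y_n + h·f(x_n, y_n).
x=1.000000, y=2.000000: f=-3.130000 → y ← 2.000000 + 0.45·(-3.130000) = 0.591500
x=1.450000, y=0.591500: f=0.520128 → y ← 0.591500 + 0.45·0.520128 = 0.825557
y(1.9) ≈ 0.8256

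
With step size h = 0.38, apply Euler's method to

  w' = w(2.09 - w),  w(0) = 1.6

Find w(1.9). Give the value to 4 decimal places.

2.0895

Euler: w_{n+1} = w_n + h·f(x_n, w_n).
x=0.000000, w=1.600000: f=0.784000 → w ← 1.600000 + 0.38·0.784000 = 1.897920
x=0.380000, w=1.897920: f=0.364552 → w ← 1.897920 + 0.38·0.364552 = 2.036450
x=0.760000, w=2.036450: f=0.109052 → w ← 2.036450 + 0.38·0.109052 = 2.077890
x=1.140000, w=2.077890: f=0.025164 → w ← 2.077890 + 0.38·0.025164 = 2.087452
x=1.520000, w=2.087452: f=0.005319 → w ← 2.087452 + 0.38·0.005319 = 2.089473
w(1.9) ≈ 2.0895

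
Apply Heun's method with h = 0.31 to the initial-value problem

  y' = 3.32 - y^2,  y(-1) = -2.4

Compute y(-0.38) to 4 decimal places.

-13.2263

Heun: k1 = f(x_n, y_n); k2 = f(x_n + h, y_n + h·k1); y_{n+1} = y_n + (h/2)·(k1 + k2).
x=-1.000000, y=-2.400000:
  k1 = f(-1.000000, -2.400000) = -2.440000
  k2 = f(-0.690000, -3.156400) = -6.642861
  y ← -2.400000 + (0.31/2)·(-2.440000 + (-6.642861)) = -3.807843
x=-0.690000, y=-3.807843:
  k1 = f(-0.690000, -3.807843) = -11.179672
  k2 = f(-0.380000, -7.273542) = -49.584409
  y ← -3.807843 + (0.31/2)·(-11.179672 + (-49.584409)) = -13.226276
y(-0.38) ≈ -13.2263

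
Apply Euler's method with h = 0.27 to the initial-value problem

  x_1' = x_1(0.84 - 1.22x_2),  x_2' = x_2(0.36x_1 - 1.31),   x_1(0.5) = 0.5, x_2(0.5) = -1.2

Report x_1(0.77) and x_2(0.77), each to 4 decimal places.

Euler on (x_1,x_2): x_1_{n+1} = x_1_n + h·x_1', x_2_{n+1} = x_2_n + h·x_2'.
0.500000: (0.500000, -1.200000); f=(1.152000, 1.356000) → (0.811040, -0.833880)
(x_1(0.77), x_2(0.77)) ≈ (0.8110, -0.8339)

0.8110, -0.8339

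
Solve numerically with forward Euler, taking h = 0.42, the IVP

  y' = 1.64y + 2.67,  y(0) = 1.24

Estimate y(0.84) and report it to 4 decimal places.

6.5518

Euler: y_{n+1} = y_n + h·f(s_n, y_n).
s=0.000000, y=1.240000: f=4.703600 → y ← 1.240000 + 0.42·4.703600 = 3.215512
s=0.420000, y=3.215512: f=7.943440 → y ← 3.215512 + 0.42·7.943440 = 6.551757
y(0.84) ≈ 6.5518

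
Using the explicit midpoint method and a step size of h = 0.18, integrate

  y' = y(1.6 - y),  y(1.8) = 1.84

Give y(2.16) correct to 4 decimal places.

1.7288

Midpoint: k1 = f(x_n, y_n); k2 = f(x_n + h/2, y_n + (h/2)·k1); y_{n+1} = y_n + h·k2.
x=1.800000, y=1.840000:
  k1 = f(1.800000, 1.840000) = -0.441600
  k2 = f(1.890000, 1.800256) = -0.360512
  y ← 1.840000 + 0.18·(-0.360512) = 1.775108
x=1.980000, y=1.775108:
  k1 = f(1.980000, 1.775108) = -0.310835
  k2 = f(2.070000, 1.747133) = -0.257060
  y ← 1.775108 + 0.18·(-0.257060) = 1.728837
y(2.16) ≈ 1.7288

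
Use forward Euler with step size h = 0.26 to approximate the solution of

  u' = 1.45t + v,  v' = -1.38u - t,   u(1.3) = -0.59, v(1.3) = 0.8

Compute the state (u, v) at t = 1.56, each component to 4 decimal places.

Euler on (u,v): u_{n+1} = u_n + h·u', v_{n+1} = v_n + h·v'.
1.300000: (-0.590000, 0.800000); f=(2.685000, -0.485800) → (0.108100, 0.673692)
(u(1.56), v(1.56)) ≈ (0.1081, 0.6737)

0.1081, 0.6737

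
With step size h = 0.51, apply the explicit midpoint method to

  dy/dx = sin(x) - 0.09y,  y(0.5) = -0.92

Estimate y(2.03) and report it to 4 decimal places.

Midpoint: k1 = f(x_n, y_n); k2 = f(x_n + h/2, y_n + (h/2)·k1); y_{n+1} = y_n + h·k2.
x=0.500000, y=-0.920000:
  k1 = f(0.500000, -0.920000) = 0.562226
  k2 = f(0.755000, -0.776632) = 0.755186
  y ← -0.920000 + 0.51·0.755186 = -0.534855
x=1.010000, y=-0.534855:
  k1 = f(1.010000, -0.534855) = 0.894969
  k2 = f(1.265000, -0.306638) = 0.981205
  y ← -0.534855 + 0.51·0.981205 = -0.034441
x=1.520000, y=-0.034441:
  k1 = f(1.520000, -0.034441) = 1.001810
  k2 = f(1.775000, 0.221021) = 0.959331
  y ← -0.034441 + 0.51·0.959331 = 0.454818
y(2.03) ≈ 0.4548

0.4548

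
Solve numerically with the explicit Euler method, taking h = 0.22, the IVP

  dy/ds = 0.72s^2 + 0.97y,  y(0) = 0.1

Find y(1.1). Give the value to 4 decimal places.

Euler: y_{n+1} = y_n + h·f(s_n, y_n).
s=0.000000, y=0.100000: f=0.097000 → y ← 0.100000 + 0.22·0.097000 = 0.121340
s=0.220000, y=0.121340: f=0.152548 → y ← 0.121340 + 0.22·0.152548 = 0.154901
s=0.440000, y=0.154901: f=0.289646 → y ← 0.154901 + 0.22·0.289646 = 0.218623
s=0.660000, y=0.218623: f=0.525696 → y ← 0.218623 + 0.22·0.525696 = 0.334276
s=0.880000, y=0.334276: f=0.881815 → y ← 0.334276 + 0.22·0.881815 = 0.528275
y(1.1) ≈ 0.5283

0.5283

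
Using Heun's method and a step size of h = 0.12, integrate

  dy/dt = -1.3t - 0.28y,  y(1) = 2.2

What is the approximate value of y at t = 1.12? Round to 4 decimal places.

1.9646

Heun: k1 = f(t_n, y_n); k2 = f(t_n + h, y_n + h·k1); y_{n+1} = y_n + (h/2)·(k1 + k2).
t=1.000000, y=2.200000:
  k1 = f(1.000000, 2.200000) = -1.916000
  k2 = f(1.120000, 1.970080) = -2.007622
  y ← 2.200000 + (0.12/2)·(-1.916000 + (-2.007622)) = 1.964583
y(1.12) ≈ 1.9646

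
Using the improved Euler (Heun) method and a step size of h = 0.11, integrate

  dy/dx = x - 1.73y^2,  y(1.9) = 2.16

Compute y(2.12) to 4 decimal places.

Heun: k1 = f(x_n, y_n); k2 = f(x_n + h, y_n + h·k1); y_{n+1} = y_n + (h/2)·(k1 + k2).
x=1.900000, y=2.160000:
  k1 = f(1.900000, 2.160000) = -6.171488
  k2 = f(2.010000, 1.481136) = -1.785213
  y ← 2.160000 + (0.11/2)·(-6.171488 + (-1.785213)) = 1.722381
x=2.010000, y=1.722381:
  k1 = f(2.010000, 1.722381) = -3.122214
  k2 = f(2.120000, 1.378938) = -1.169543
  y ← 1.722381 + (0.11/2)·(-3.122214 + (-1.169543)) = 1.486335
y(2.12) ≈ 1.4863

1.4863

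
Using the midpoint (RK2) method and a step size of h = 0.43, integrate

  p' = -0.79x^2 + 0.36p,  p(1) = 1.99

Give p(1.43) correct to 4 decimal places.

1.7941

Midpoint: k1 = f(x_n, p_n); k2 = f(x_n + h/2, p_n + (h/2)·k1); p_{n+1} = p_n + h·k2.
x=1.000000, p=1.990000:
  k1 = f(1.000000, 1.990000) = -0.073600
  k2 = f(1.215000, 1.974176) = -0.455514
  p ← 1.990000 + 0.43·(-0.455514) = 1.794129
p(1.43) ≈ 1.7941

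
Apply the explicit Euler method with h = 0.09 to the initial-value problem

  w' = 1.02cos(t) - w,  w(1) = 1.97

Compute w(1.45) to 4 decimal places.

1.3683

Euler: w_{n+1} = w_n + h·f(t_n, w_n).
t=1.000000, w=1.970000: f=-1.418892 → w ← 1.970000 + 0.09·(-1.418892) = 1.842300
t=1.090000, w=1.842300: f=-1.370565 → w ← 1.842300 + 0.09·(-1.370565) = 1.718949
t=1.180000, w=1.718949: f=-1.330406 → w ← 1.718949 + 0.09·(-1.330406) = 1.599212
t=1.270000, w=1.599212: f=-1.297006 → w ← 1.599212 + 0.09·(-1.297006) = 1.482482
t=1.360000, w=1.482482: f=-1.269058 → w ← 1.482482 + 0.09·(-1.269058) = 1.368267
w(1.45) ≈ 1.3683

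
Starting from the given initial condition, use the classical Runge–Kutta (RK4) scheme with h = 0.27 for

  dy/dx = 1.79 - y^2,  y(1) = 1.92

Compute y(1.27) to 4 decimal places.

1.5938

RK4: k1 = f(x_n, y_n); k2 = f(x_n + h/2, y_n + (h/2)·k1); k3 = f(x_n + h/2, y_n + (h/2)·k2); k4 = f(x_n + h, y_n + h·k3); y_{n+1} = y_n + (h/6)·(k1 + 2k2 + 2k3 + k4).
x=1.000000, y=1.920000:
  k1 = f(1.000000, 1.920000) = -1.896400
  k2 = f(1.135000, 1.663986) = -0.978849
  k3 = f(1.135000, 1.787855) = -1.406427
  k4 = f(1.270000, 1.540265) = -0.582416
  y ← 1.920000 + (0.27/6)·(k1 + 2k2 + 2k3 + k4) = 1.593778
y(1.27) ≈ 1.5938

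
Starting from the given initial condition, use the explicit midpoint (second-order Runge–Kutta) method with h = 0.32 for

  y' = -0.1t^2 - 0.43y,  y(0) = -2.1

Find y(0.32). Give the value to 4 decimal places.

Midpoint: k1 = f(t_n, y_n); k2 = f(t_n + h/2, y_n + (h/2)·k1); y_{n+1} = y_n + h·k2.
t=0.000000, y=-2.100000:
  k1 = f(0.000000, -2.100000) = 0.903000
  k2 = f(0.160000, -1.955520) = 0.838314
  y ← -2.100000 + 0.32·0.838314 = -1.831740
y(0.32) ≈ -1.8317

-1.8317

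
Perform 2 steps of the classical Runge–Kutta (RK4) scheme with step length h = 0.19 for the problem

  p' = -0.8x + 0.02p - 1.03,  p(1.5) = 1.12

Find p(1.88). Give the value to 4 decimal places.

RK4: k1 = f(x_n, p_n); k2 = f(x_n + h/2, p_n + (h/2)·k1); k3 = f(x_n + h/2, p_n + (h/2)·k2); k4 = f(x_n + h, p_n + h·k3); p_{n+1} = p_n + (h/6)·(k1 + 2k2 + 2k3 + k4).
x=1.500000, p=1.120000:
  k1 = f(1.500000, 1.120000) = -2.207600
  k2 = f(1.595000, 0.910278) = -2.287794
  k3 = f(1.595000, 0.902660) = -2.287947
  k4 = f(1.690000, 0.685290) = -2.368294
  p ← 1.120000 + (0.19/6)·(k1 + 2k2 + 2k3 + k4) = 0.685300
x=1.690000, p=0.685300:
  k1 = f(1.690000, 0.685300) = -2.368294
  k2 = f(1.785000, 0.460312) = -2.448794
  k3 = f(1.785000, 0.452664) = -2.448947
  k4 = f(1.880000, 0.220000) = -2.529600
  p ← 0.685300 + (0.19/6)·(k1 + 2k2 + 2k3 + k4) = 0.220010
p(1.88) ≈ 0.2200

0.2200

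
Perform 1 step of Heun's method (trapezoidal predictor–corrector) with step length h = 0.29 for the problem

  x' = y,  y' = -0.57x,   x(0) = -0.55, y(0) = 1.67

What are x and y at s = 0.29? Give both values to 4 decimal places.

-0.0525, 1.7209

Heun on (x,y): k1 = f(s_n, state_n); k2 = f(s_n + h, state_n + h·k1); state_{n+1} = state_n + (h/2)·(k1 + k2).
0.000000: (-0.550000, 1.670000)
  k1 = (1.670000, 0.313500)
  predictor → (-0.065700, 1.760915)
  k2 = (1.760915, 0.037449)
  → (-0.052517, 1.720888)
(x(0.29), y(0.29)) ≈ (-0.0525, 1.7209)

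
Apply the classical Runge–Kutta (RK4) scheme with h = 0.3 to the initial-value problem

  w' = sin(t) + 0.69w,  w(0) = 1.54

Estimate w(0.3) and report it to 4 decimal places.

1.9421

RK4: k1 = f(t_n, w_n); k2 = f(t_n + h/2, w_n + (h/2)·k1); k3 = f(t_n + h/2, w_n + (h/2)·k2); k4 = f(t_n + h, w_n + h·k3); w_{n+1} = w_n + (h/6)·(k1 + 2k2 + 2k3 + k4).
t=0.000000, w=1.540000:
  k1 = f(0.000000, 1.540000) = 1.062600
  k2 = f(0.150000, 1.699390) = 1.322017
  k3 = f(0.150000, 1.738303) = 1.348867
  k4 = f(0.300000, 1.944660) = 1.637336
  w ← 1.540000 + (0.3/6)·(k1 + 2k2 + 2k3 + k4) = 1.942085
w(0.3) ≈ 1.9421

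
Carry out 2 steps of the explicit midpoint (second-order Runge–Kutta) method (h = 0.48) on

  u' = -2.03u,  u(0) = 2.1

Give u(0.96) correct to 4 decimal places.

0.5257

Midpoint: k1 = f(x_n, u_n); k2 = f(x_n + h/2, u_n + (h/2)·k1); u_{n+1} = u_n + h·k2.
x=0.000000, u=2.100000:
  k1 = f(0.000000, 2.100000) = -4.263000
  k2 = f(0.240000, 1.076880) = -2.186066
  u ← 2.100000 + 0.48·(-2.186066) = 1.050688
x=0.480000, u=1.050688:
  k1 = f(0.480000, 1.050688) = -2.132897
  k2 = f(0.720000, 0.538793) = -1.093750
  u ← 1.050688 + 0.48·(-1.093750) = 0.525688
u(0.96) ≈ 0.5257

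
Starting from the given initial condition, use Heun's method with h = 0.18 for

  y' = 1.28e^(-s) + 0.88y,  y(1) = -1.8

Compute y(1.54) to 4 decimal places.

-2.6325

Heun: k1 = f(s_n, y_n); k2 = f(s_n + h, y_n + h·k1); y_{n+1} = y_n + (h/2)·(k1 + k2).
s=1.000000, y=-1.800000:
  k1 = f(1.000000, -1.800000) = -1.113114
  k2 = f(1.180000, -2.000361) = -1.367001
  y ← -1.800000 + (0.18/2)·(-1.113114 + (-1.367001)) = -2.023210
s=1.180000, y=-2.023210:
  k1 = f(1.180000, -2.023210) = -1.387108
  k2 = f(1.360000, -2.272890) = -1.671617
  y ← -2.023210 + (0.18/2)·(-1.387108 + (-1.671617)) = -2.298496
s=1.360000, y=-2.298496:
  k1 = f(1.360000, -2.298496) = -1.694150
  k2 = f(1.540000, -2.603443) = -2.016622
  y ← -2.298496 + (0.18/2)·(-1.694150 + (-2.016622)) = -2.632465
y(1.54) ≈ -2.6325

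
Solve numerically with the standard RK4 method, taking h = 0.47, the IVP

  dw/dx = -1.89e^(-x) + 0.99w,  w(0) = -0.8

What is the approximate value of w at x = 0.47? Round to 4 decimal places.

RK4: k1 = f(x_n, w_n); k2 = f(x_n + h/2, w_n + (h/2)·k1); k3 = f(x_n + h/2, w_n + (h/2)·k2); k4 = f(x_n + h, w_n + h·k3); w_{n+1} = w_n + (h/6)·(k1 + 2k2 + 2k3 + k4).
x=0.000000, w=-0.800000:
  k1 = f(0.000000, -0.800000) = -2.682000
  k2 = f(0.235000, -1.430270) = -2.910146
  k3 = f(0.235000, -1.483884) = -2.963224
  k4 = f(0.470000, -2.192715) = -3.352043
  w ← -0.800000 + (0.47/6)·(k1 + 2k2 + 2k3 + k4) = -2.192828
w(0.47) ≈ -2.1928

-2.1928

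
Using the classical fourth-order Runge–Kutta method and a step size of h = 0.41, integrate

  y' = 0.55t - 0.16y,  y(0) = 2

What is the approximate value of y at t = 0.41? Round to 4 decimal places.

RK4: k1 = f(t_n, y_n); k2 = f(t_n + h/2, y_n + (h/2)·k1); k3 = f(t_n + h/2, y_n + (h/2)·k2); k4 = f(t_n + h, y_n + h·k3); y_{n+1} = y_n + (h/6)·(k1 + 2k2 + 2k3 + k4).
t=0.000000, y=2.000000:
  k1 = f(0.000000, 2.000000) = -0.320000
  k2 = f(0.205000, 1.934400) = -0.196754
  k3 = f(0.205000, 1.959665) = -0.200796
  k4 = f(0.410000, 1.917673) = -0.081328
  y ← 2.000000 + (0.41/6)·(k1 + 2k2 + 2k3 + k4) = 1.918244
y(0.41) ≈ 1.9182

1.9182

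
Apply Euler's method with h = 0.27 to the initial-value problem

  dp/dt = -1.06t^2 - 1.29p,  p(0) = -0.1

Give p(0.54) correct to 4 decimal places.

-0.0633

Euler: p_{n+1} = p_n + h·f(t_n, p_n).
t=0.000000, p=-0.100000: f=0.129000 → p ← -0.100000 + 0.27·0.129000 = -0.065170
t=0.270000, p=-0.065170: f=0.006795 → p ← -0.065170 + 0.27·0.006795 = -0.063335
p(0.54) ≈ -0.0633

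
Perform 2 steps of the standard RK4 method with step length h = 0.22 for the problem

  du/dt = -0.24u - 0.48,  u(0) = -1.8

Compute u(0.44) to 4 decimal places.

-1.8200

RK4: k1 = f(t_n, u_n); k2 = f(t_n + h/2, u_n + (h/2)·k1); k3 = f(t_n + h/2, u_n + (h/2)·k2); k4 = f(t_n + h, u_n + h·k3); u_{n+1} = u_n + (h/6)·(k1 + 2k2 + 2k3 + k4).
t=0.000000, u=-1.800000:
  k1 = f(0.000000, -1.800000) = -0.048000
  k2 = f(0.110000, -1.805280) = -0.046733
  k3 = f(0.110000, -1.805141) = -0.046766
  k4 = f(0.220000, -1.810289) = -0.045531
  u ← -1.800000 + (0.22/6)·(k1 + 2k2 + 2k3 + k4) = -1.810286
t=0.220000, u=-1.810286:
  k1 = f(0.220000, -1.810286) = -0.045531
  k2 = f(0.330000, -1.815295) = -0.044329
  k3 = f(0.330000, -1.815162) = -0.044361
  k4 = f(0.440000, -1.820045) = -0.043189
  u ← -1.810286 + (0.22/6)·(k1 + 2k2 + 2k3 + k4) = -1.820043
u(0.44) ≈ -1.8200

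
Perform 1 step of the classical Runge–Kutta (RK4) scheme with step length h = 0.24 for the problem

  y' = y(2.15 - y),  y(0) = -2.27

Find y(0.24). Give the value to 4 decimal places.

RK4: k1 = f(t_n, y_n); k2 = f(t_n + h/2, y_n + (h/2)·k1); k3 = f(t_n + h/2, y_n + (h/2)·k2); k4 = f(t_n + h, y_n + h·k3); y_{n+1} = y_n + (h/6)·(k1 + 2k2 + 2k3 + k4).
t=0.000000, y=-2.270000:
  k1 = f(0.000000, -2.270000) = -10.033400
  k2 = f(0.120000, -3.474008) = -19.537849
  k3 = f(0.120000, -4.614542) = -31.215262
  k4 = f(0.240000, -9.761663) = -116.277635
  y ← -2.270000 + (0.24/6)·(k1 + 2k2 + 2k3 + k4) = -11.382690
y(0.24) ≈ -11.3827

-11.3827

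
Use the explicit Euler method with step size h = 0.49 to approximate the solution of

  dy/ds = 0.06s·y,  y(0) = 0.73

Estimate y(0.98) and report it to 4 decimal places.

0.7405

Euler: y_{n+1} = y_n + h·f(s_n, y_n).
s=0.000000, y=0.730000: f=0.000000 → y ← 0.730000 + 0.49·0.000000 = 0.730000
s=0.490000, y=0.730000: f=0.021462 → y ← 0.730000 + 0.49·0.021462 = 0.740516
y(0.98) ≈ 0.7405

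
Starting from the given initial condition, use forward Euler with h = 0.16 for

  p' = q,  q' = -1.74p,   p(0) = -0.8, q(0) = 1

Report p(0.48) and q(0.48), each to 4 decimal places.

Euler on (p,q): p_{n+1} = p_n + h·p', q_{n+1} = q_n + h·q'.
0.000000: (-0.800000, 1.000000); f=(1.000000, 1.392000) → (-0.640000, 1.222720)
0.160000: (-0.640000, 1.222720); f=(1.222720, 1.113600) → (-0.444365, 1.400896)
0.320000: (-0.444365, 1.400896); f=(1.400896, 0.773195) → (-0.220221, 1.524607)
(p(0.48), q(0.48)) ≈ (-0.2202, 1.5246)

-0.2202, 1.5246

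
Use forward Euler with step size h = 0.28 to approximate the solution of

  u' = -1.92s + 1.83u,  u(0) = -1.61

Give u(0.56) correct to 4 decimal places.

-3.8332

Euler: u_{n+1} = u_n + h·f(s_n, u_n).
s=0.000000, u=-1.610000: f=-2.946300 → u ← -1.610000 + 0.28·(-2.946300) = -2.434964
s=0.280000, u=-2.434964: f=-4.993584 → u ← -2.434964 + 0.28·(-4.993584) = -3.833168
u(0.56) ≈ -3.8332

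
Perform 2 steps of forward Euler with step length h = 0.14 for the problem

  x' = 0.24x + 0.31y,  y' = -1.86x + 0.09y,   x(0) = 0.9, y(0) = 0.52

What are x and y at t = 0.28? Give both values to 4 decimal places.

0.9975, 0.0478

Euler on (x,y): x_{n+1} = x_n + h·x', y_{n+1} = y_n + h·y'.
0.000000: (0.900000, 0.520000); f=(0.377200, -1.627200) → (0.952808, 0.292192)
0.140000: (0.952808, 0.292192); f=(0.319253, -1.745926) → (0.997503, 0.047762)
(x(0.28), y(0.28)) ≈ (0.9975, 0.0478)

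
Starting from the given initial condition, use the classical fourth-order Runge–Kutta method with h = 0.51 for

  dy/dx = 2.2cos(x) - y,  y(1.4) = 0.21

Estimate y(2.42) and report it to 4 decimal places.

RK4: k1 = f(x_n, y_n); k2 = f(x_n + h/2, y_n + (h/2)·k1); k3 = f(x_n + h/2, y_n + (h/2)·k2); k4 = f(x_n + h, y_n + h·k3); y_{n+1} = y_n + (h/6)·(k1 + 2k2 + 2k3 + k4).
x=1.400000, y=0.210000:
  k1 = f(1.400000, 0.210000) = 0.163928
  k2 = f(1.655000, 0.251802) = -0.436831
  k3 = f(1.655000, 0.098608) = -0.283637
  k4 = f(1.910000, 0.065345) = -0.797365
  y ← 0.210000 + (0.51/6)·(k1 + 2k2 + 2k3 + k4) = 0.033678
x=1.910000, y=0.033678:
  k1 = f(1.910000, 0.033678) = -0.765698
  k2 = f(2.165000, -0.161575) = -1.070093
  k3 = f(2.165000, -0.239196) = -0.992472
  k4 = f(2.420000, -0.472483) = -1.179177
  y ← 0.033678 + (0.51/6)·(k1 + 2k2 + 2k3 + k4) = -0.482272
y(2.42) ≈ -0.4823

-0.4823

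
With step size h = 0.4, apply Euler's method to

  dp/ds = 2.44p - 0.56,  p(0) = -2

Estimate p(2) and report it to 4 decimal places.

Euler: p_{n+1} = p_n + h·f(s_n, p_n).
s=0.000000, p=-2.000000: f=-5.440000 → p ← -2.000000 + 0.4·(-5.440000) = -4.176000
s=0.400000, p=-4.176000: f=-10.749440 → p ← -4.176000 + 0.4·(-10.749440) = -8.475776
s=0.800000, p=-8.475776: f=-21.240893 → p ← -8.475776 + 0.4·(-21.240893) = -16.972133
s=1.200000, p=-16.972133: f=-41.972005 → p ← -16.972133 + 0.4·(-41.972005) = -33.760936
s=1.600000, p=-33.760936: f=-82.936683 → p ← -33.760936 + 0.4·(-82.936683) = -66.935609
p(2) ≈ -66.9356

-66.9356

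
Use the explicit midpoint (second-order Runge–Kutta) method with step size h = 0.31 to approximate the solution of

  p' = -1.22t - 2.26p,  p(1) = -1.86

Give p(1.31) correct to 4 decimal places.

-1.3177

Midpoint: k1 = f(t_n, p_n); k2 = f(t_n + h/2, p_n + (h/2)·k1); p_{n+1} = p_n + h·k2.
t=1.000000, p=-1.860000:
  k1 = f(1.000000, -1.860000) = 2.983600
  k2 = f(1.155000, -1.397542) = 1.749345
  p ← -1.860000 + 0.31·1.749345 = -1.317703
p(1.31) ≈ -1.3177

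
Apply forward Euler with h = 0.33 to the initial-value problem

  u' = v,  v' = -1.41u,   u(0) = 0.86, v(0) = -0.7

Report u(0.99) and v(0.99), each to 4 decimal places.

Euler on (u,v): u_{n+1} = u_n + h·u', v_{n+1} = v_n + h·v'.
0.000000: (0.860000, -0.700000); f=(-0.700000, -1.212600) → (0.629000, -1.100158)
0.330000: (0.629000, -1.100158); f=(-1.100158, -0.886890) → (0.265948, -1.392832)
0.660000: (0.265948, -1.392832); f=(-1.392832, -0.374986) → (-0.193687, -1.516577)
(u(0.99), v(0.99)) ≈ (-0.1937, -1.5166)

-0.1937, -1.5166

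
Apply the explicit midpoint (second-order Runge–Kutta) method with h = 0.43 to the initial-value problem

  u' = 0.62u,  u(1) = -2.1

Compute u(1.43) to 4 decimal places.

Midpoint: k1 = f(t_n, u_n); k2 = f(t_n + h/2, u_n + (h/2)·k1); u_{n+1} = u_n + h·k2.
t=1.000000, u=-2.100000:
  k1 = f(1.000000, -2.100000) = -1.302000
  k2 = f(1.215000, -2.379930) = -1.475557
  u ← -2.100000 + 0.43·(-1.475557) = -2.734489
u(1.43) ≈ -2.7345

-2.7345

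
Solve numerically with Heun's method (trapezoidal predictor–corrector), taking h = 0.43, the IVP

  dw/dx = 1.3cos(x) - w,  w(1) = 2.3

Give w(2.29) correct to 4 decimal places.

Heun: k1 = f(x_n, w_n); k2 = f(x_n + h, w_n + h·k1); w_{n+1} = w_n + (h/2)·(k1 + k2).
x=1.000000, w=2.300000:
  k1 = f(1.000000, 2.300000) = -1.597607
  k2 = f(1.430000, 1.613029) = -1.430598
  w ← 2.300000 + (0.43/2)·(-1.597607 + (-1.430598)) = 1.648936
x=1.430000, w=1.648936:
  k1 = f(1.430000, 1.648936) = -1.466505
  k2 = f(1.860000, 1.018339) = -1.389085
  w ← 1.648936 + (0.43/2)·(-1.466505 + (-1.389085)) = 1.034984
x=1.860000, w=1.034984:
  k1 = f(1.860000, 1.034984) = -1.405730
  k2 = f(2.290000, 0.430520) = -1.286942
  w ← 1.034984 + (0.43/2)·(-1.405730 + (-1.286942)) = 0.456060
w(2.29) ≈ 0.4561

0.4561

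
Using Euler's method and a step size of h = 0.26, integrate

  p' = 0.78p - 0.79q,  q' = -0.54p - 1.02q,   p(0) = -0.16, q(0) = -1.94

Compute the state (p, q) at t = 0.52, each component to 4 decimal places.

Euler on (p,q): p_{n+1} = p_n + h·p', q_{n+1} = q_n + h·q'.
0.000000: (-0.160000, -1.940000); f=(1.407800, 2.065200) → (0.206028, -1.403048)
0.260000: (0.206028, -1.403048); f=(1.269110, 1.319854) → (0.535997, -1.059886)
(p(0.52), q(0.52)) ≈ (0.5360, -1.0599)

0.5360, -1.0599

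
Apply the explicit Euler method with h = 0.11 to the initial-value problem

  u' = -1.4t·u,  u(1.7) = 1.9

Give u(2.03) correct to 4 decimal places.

0.7125

Euler: u_{n+1} = u_n + h·f(t_n, u_n).
t=1.700000, u=1.900000: f=-4.522000 → u ← 1.900000 + 0.11·(-4.522000) = 1.402580
t=1.810000, u=1.402580: f=-3.554138 → u ← 1.402580 + 0.11·(-3.554138) = 1.011625
t=1.920000, u=1.011625: f=-2.719248 → u ← 1.011625 + 0.11·(-2.719248) = 0.712508
u(2.03) ≈ 0.7125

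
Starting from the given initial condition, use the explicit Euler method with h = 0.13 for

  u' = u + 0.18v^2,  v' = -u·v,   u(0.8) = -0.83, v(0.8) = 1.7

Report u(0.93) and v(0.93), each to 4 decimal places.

Euler on (u,v): u_{n+1} = u_n + h·u', v_{n+1} = v_n + h·v'.
0.800000: (-0.830000, 1.700000); f=(-0.309800, 1.411000) → (-0.870274, 1.883430)
(u(0.93), v(0.93)) ≈ (-0.8703, 1.8834)

-0.8703, 1.8834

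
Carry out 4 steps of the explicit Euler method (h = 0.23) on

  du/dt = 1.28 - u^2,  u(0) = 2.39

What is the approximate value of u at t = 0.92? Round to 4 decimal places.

1.1531

Euler: u_{n+1} = u_n + h·f(t_n, u_n).
t=0.000000, u=2.390000: f=-4.432100 → u ← 2.390000 + 0.23·(-4.432100) = 1.370617
t=0.230000, u=1.370617: f=-0.598591 → u ← 1.370617 + 0.23·(-0.598591) = 1.232941
t=0.460000, u=1.232941: f=-0.240144 → u ← 1.232941 + 0.23·(-0.240144) = 1.177708
t=0.690000, u=1.177708: f=-0.106996 → u ← 1.177708 + 0.23·(-0.106996) = 1.153099
u(0.92) ≈ 1.1531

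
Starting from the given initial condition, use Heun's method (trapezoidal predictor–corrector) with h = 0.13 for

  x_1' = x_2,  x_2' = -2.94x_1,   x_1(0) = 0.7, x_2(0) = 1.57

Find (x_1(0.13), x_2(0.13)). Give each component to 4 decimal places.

0.8867, 1.2635

Heun on (x_1,x_2): k1 = f(x_n, state_n); k2 = f(x_n + h, state_n + h·k1); state_{n+1} = state_n + (h/2)·(k1 + k2).
0.000000: (0.700000, 1.570000)
  k1 = (1.570000, -2.058000)
  predictor → (0.904100, 1.302460)
  k2 = (1.302460, -2.658054)
  → (0.886710, 1.263456)
(x_1(0.13), x_2(0.13)) ≈ (0.8867, 1.2635)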